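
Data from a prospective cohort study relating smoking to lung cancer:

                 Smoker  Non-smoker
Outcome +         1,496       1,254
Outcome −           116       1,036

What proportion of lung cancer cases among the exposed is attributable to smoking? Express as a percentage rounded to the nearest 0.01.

40.99

Reading the table with exposure as columns: a = 1496 (Smoker, case), b = 116 (Smoker, non-case), c = 1254 (Non-smoker, case), d = 1036.
Risk in exposed = 1496/1612 = 0.92804; risk in unexposed = 1254/2290 = 0.54760.
RR = 0.92804/0.54760 = 1.69475
AR% = (RR − 1)/RR × 100 = (1.69475 − 1)/1.69475 × 100 = 40.9941%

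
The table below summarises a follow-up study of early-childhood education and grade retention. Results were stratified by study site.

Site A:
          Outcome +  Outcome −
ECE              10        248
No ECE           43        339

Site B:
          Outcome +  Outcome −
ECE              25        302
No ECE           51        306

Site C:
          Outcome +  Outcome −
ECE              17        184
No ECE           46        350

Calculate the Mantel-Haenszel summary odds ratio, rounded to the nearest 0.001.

0.496

OR_MH = Σ(aᵢdᵢ/nᵢ) / Σ(bᵢcᵢ/nᵢ), where nᵢ is the stratum total.
Stratum 1 (Site A): n = 640; a·d/n = 10·339/640 = 5.2969; b·c/n = 248·43/640 = 16.6625
Stratum 2 (Site B): n = 684; a·d/n = 25·306/684 = 11.1842; b·c/n = 302·51/684 = 22.5175
Stratum 3 (Site C): n = 597; a·d/n = 17·350/597 = 9.9665; b·c/n = 184·46/597 = 14.1776
OR_MH = (5.2969 + 11.1842 + 9.9665) / (16.6625 + 22.5175 + 14.1776) = 26.4476 / 53.3576 = 0.49567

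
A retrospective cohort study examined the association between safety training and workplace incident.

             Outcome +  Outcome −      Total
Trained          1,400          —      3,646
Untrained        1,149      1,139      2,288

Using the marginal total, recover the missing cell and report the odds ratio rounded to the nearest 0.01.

0.62

The missing cell is in the exposed row: 3646 − 1400 = 2246.
So a = 1400, b = 2246, c = 1149, d = 1139.
OR = (a·d)/(b·c) = (1400 × 1139) / (2246 × 1149) = 1594600 / 2580654 = 0.61791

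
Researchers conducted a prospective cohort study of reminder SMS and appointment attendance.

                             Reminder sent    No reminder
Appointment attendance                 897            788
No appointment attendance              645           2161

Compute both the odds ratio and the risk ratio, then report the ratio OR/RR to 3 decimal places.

1.752

Reading the table with exposure as columns: a = 897 (Reminder sent, case), b = 645 (Reminder sent, non-case), c = 788 (No reminder, case), d = 2161.
OR = (897·2161)/(645·788) = 1938417/508260 = 3.81383
Risk in exposed = 897/1542 = 0.58171; risk in unexposed = 788/2949 = 0.26721; RR = 2.17699
OR/RR = 3.81383 / 2.17699 = 1.75188
The outcome is not rare, so the OR lies further from 1 than the RR.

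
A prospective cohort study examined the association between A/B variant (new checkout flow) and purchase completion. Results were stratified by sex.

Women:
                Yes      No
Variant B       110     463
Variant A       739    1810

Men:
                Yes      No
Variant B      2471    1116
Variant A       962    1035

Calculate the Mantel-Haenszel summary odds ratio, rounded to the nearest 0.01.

OR_MH = Σ(aᵢdᵢ/nᵢ) / Σ(bᵢcᵢ/nᵢ), where nᵢ is the stratum total.
Stratum 1 (Women): n = 3122; a·d/n = 110·1810/3122 = 63.7732; b·c/n = 463·739/3122 = 109.5955
Stratum 2 (Men): n = 5584; a·d/n = 2471·1035/5584 = 458.0023; b·c/n = 1116·962/5584 = 192.2622
OR_MH = (63.7732 + 458.0023) / (109.5955 + 192.2622) = 521.7756 / 301.8576 = 1.72855

1.73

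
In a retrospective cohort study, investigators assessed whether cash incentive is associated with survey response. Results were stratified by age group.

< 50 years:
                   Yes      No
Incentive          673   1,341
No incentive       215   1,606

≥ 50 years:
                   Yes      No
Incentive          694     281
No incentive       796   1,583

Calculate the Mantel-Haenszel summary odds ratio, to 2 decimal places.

4.30

OR_MH = Σ(aᵢdᵢ/nᵢ) / Σ(bᵢcᵢ/nᵢ), where nᵢ is the stratum total.
Stratum 1 (< 50 years): n = 3835; a·d/n = 673·1606/3835 = 281.8352; b·c/n = 1341·215/3835 = 75.1799
Stratum 2 (≥ 50 years): n = 3354; a·d/n = 694·1583/3354 = 327.5498; b·c/n = 281·796/3354 = 66.6893
OR_MH = (281.8352 + 327.5498) / (75.1799 + 66.6893) = 609.3850 / 141.8692 = 4.29540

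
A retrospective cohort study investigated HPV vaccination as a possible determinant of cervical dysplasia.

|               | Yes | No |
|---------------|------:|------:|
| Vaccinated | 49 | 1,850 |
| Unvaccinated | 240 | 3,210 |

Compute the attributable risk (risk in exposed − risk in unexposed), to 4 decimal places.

Cells: a = 49, b = 1850, c = 240, d = 3210.
Risk in exposed = 49/1899 = 0.025803; risk in unexposed = 240/3450 = 0.069565.
Risk difference = 0.025803 − 0.069565 = -0.043762

-0.0438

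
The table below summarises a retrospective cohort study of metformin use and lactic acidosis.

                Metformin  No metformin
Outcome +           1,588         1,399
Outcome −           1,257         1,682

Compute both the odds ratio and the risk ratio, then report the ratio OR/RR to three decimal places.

Reading the table with exposure as columns: a = 1588 (Metformin, case), b = 1257 (Metformin, non-case), c = 1399 (No metformin, case), d = 1682.
OR = (1588·1682)/(1257·1399) = 2671016/1758543 = 1.51888
Risk in exposed = 1588/2845 = 0.55817; risk in unexposed = 1399/3081 = 0.45407; RR = 1.22926
OR/RR = 1.51888 / 1.22926 = 1.23561
The outcome is not rare, so the OR lies further from 1 than the RR.

1.236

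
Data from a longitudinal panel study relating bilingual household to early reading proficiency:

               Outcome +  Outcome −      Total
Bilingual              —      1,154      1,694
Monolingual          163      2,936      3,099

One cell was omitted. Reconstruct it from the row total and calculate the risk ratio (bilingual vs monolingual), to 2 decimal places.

The missing cell is in the exposed row: 1694 − 1154 = 540.
So a = 540, b = 1154, c = 163, d = 2936.
RR = [a/(a+b)] / [c/(c+d)] = (540/1694) / (163/3099) = 0.31877/0.05260 = 6.06058

6.06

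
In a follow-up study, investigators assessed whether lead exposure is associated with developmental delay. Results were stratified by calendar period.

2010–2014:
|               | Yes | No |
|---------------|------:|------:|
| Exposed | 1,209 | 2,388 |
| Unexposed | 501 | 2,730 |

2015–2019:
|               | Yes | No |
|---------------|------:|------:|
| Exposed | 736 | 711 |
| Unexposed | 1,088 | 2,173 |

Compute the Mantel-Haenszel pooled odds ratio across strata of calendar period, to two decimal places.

OR_MH = Σ(aᵢdᵢ/nᵢ) / Σ(bᵢcᵢ/nᵢ), where nᵢ is the stratum total.
Stratum 1 (2010–2014): n = 6828; a·d/n = 1209·2730/6828 = 483.3875; b·c/n = 2388·501/6828 = 175.2179
Stratum 2 (2015–2019): n = 4708; a·d/n = 736·2173/4708 = 339.7043; b·c/n = 711·1088/4708 = 164.3093
OR_MH = (483.3875 + 339.7043) / (175.2179 + 164.3093) = 823.0919 / 339.5272 = 2.42423

2.42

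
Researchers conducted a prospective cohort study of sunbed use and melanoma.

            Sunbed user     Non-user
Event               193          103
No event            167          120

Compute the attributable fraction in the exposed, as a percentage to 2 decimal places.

Reading the table with exposure as columns: a = 193 (Sunbed user, case), b = 167 (Sunbed user, non-case), c = 103 (Non-user, case), d = 120.
Risk in exposed = 193/360 = 0.53611; risk in unexposed = 103/223 = 0.46188.
RR = 0.53611/0.46188 = 1.16071
AR% = (RR − 1)/RR × 100 = (1.16071 − 1)/1.16071 × 100 = 13.8456%

13.85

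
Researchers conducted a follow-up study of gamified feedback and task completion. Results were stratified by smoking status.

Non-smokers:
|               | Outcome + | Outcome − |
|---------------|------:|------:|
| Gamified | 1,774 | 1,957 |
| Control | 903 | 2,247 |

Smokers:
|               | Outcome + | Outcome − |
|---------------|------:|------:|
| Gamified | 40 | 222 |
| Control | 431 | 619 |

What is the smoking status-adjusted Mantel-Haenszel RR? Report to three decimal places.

1.466

RR_MH = Σ(aᵢ·n₀ᵢ/nᵢ) / Σ(cᵢ·n₁ᵢ/nᵢ), with n₁ᵢ = aᵢ+bᵢ (exposed), n₀ᵢ = cᵢ+dᵢ (unexposed), nᵢ = n₁ᵢ+n₀ᵢ.
Stratum 1 (Non-smokers): n₁ = 3731, n₀ = 3150, n = 6881; a·n₀/n = 1774·3150/6881 = 812.1058; c·n₁/n = 903·3731/6881 = 489.6226
Stratum 2 (Smokers): n₁ = 262, n₀ = 1050, n = 1312; a·n₀/n = 40·1050/1312 = 32.0122; c·n₁/n = 431·262/1312 = 86.0686
RR_MH = (812.1058 + 32.0122) / (489.6226 + 86.0686) = 844.1180 / 575.6912 = 1.46627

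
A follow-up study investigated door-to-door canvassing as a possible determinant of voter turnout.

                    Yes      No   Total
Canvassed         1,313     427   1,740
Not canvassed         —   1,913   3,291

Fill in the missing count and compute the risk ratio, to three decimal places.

The missing cell is in the unexposed row: 3291 − 1913 = 1378.
So a = 1313, b = 427, c = 1378, d = 1913.
RR = [a/(a+b)] / [c/(c+d)] = (1313/1740) / (1378/3291) = 0.75460/0.41872 = 1.80216

1.802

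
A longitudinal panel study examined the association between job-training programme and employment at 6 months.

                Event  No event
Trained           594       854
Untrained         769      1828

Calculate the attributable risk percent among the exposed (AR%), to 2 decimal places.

27.82

Cells: a = 594, b = 854, c = 769, d = 1828.
Risk in exposed = 594/1448 = 0.41022; risk in unexposed = 769/2597 = 0.29611.
RR = 0.41022/0.29611 = 1.38536
AR% = (RR − 1)/RR × 100 = (1.38536 − 1)/1.38536 × 100 = 27.8167%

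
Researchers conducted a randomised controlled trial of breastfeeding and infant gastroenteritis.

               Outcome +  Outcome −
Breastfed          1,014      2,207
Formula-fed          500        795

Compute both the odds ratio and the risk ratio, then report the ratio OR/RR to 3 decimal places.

Cells: a = 1014, b = 2207, c = 500, d = 795.
OR = (1014·795)/(2207·500) = 806130/1103500 = 0.73052
Risk in exposed = 1014/3221 = 0.31481; risk in unexposed = 500/1295 = 0.38610; RR = 0.81536
OR/RR = 0.73052 / 0.81536 = 0.89595
The outcome is not rare, so the OR lies further from 1 than the RR.

0.896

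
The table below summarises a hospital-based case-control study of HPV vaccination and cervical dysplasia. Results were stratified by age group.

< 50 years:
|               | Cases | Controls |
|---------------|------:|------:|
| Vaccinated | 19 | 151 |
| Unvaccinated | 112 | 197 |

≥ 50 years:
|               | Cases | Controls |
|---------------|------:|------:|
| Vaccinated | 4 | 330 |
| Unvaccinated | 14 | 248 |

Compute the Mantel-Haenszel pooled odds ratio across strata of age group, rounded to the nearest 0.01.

0.22

OR_MH = Σ(aᵢdᵢ/nᵢ) / Σ(bᵢcᵢ/nᵢ), where nᵢ is the stratum total.
Stratum 1 (< 50 years): n = 479; a·d/n = 19·197/479 = 7.8142; b·c/n = 151·112/479 = 35.3069
Stratum 2 (≥ 50 years): n = 596; a·d/n = 4·248/596 = 1.6644; b·c/n = 330·14/596 = 7.7517
OR_MH = (7.8142 + 1.6644) / (35.3069 + 7.7517) = 9.4786 / 43.0586 = 0.22013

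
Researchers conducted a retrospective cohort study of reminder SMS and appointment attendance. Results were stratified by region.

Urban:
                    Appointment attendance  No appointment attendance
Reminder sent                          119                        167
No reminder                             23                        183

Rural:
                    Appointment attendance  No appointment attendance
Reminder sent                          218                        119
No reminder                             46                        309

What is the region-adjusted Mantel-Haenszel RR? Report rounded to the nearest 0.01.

4.52

RR_MH = Σ(aᵢ·n₀ᵢ/nᵢ) / Σ(cᵢ·n₁ᵢ/nᵢ), with n₁ᵢ = aᵢ+bᵢ (exposed), n₀ᵢ = cᵢ+dᵢ (unexposed), nᵢ = n₁ᵢ+n₀ᵢ.
Stratum 1 (Urban): n₁ = 286, n₀ = 206, n = 492; a·n₀/n = 119·206/492 = 49.8252; c·n₁/n = 23·286/492 = 13.3699
Stratum 2 (Rural): n₁ = 337, n₀ = 355, n = 692; a·n₀/n = 218·355/692 = 111.8353; c·n₁/n = 46·337/692 = 22.4017
RR_MH = (49.8252 + 111.8353) / (13.3699 + 22.4017) = 161.6605 / 35.7717 = 4.51923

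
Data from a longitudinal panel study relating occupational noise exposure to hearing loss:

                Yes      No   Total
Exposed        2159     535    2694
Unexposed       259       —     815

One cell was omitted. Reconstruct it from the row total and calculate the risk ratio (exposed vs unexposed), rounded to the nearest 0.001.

The missing cell is in the unexposed row: 815 − 259 = 556.
So a = 2159, b = 535, c = 259, d = 556.
RR = [a/(a+b)] / [c/(c+d)] = (2159/2694) / (259/815) = 0.80141/0.31779 = 2.52181

2.522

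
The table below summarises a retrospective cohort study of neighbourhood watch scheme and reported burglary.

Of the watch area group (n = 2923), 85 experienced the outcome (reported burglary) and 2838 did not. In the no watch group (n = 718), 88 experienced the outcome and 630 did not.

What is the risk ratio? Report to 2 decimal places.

0.24

From the description: a = 85, b = 2838, c = 88, d = 630.
Risk in exposed = 85/2923 = 0.02908; risk in unexposed = 88/718 = 0.12256.
RR = 0.02908 / 0.12256 = 0.23726
The risk is 76% lower among the exposed than among the unexposed.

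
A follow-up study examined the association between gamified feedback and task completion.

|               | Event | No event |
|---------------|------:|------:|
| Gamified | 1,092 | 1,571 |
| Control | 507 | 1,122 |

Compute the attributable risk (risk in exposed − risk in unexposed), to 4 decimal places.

0.0988

Cells: a = 1092, b = 1571, c = 507, d = 1122.
Risk in exposed = 1092/2663 = 0.410064; risk in unexposed = 507/1629 = 0.311234.
Risk difference = 0.410064 − 0.311234 = 0.098830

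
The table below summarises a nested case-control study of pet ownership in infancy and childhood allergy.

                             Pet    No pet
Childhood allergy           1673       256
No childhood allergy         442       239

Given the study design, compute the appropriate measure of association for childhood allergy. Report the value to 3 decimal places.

Reading the table with exposure as columns: a = 1673 (Pet, case), b = 442 (Pet, non-case), c = 256 (No pet, case), d = 239.
This is a nested case-control study: participants were sampled on outcome status, so risks in the source population cannot be estimated directly — relative risk is not valid here. The odds ratio is the appropriate measure.
OR = (a·d)/(b·c) = (1673 × 239) / (442 × 256) = 399847 / 113152 = 3.53372

3.534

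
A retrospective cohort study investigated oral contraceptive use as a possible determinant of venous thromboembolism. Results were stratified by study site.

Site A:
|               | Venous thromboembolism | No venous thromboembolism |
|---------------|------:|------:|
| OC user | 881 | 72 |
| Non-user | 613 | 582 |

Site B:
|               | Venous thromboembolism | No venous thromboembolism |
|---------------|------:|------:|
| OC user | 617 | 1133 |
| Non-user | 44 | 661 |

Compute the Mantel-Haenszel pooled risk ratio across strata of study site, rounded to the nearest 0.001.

RR_MH = Σ(aᵢ·n₀ᵢ/nᵢ) / Σ(cᵢ·n₁ᵢ/nᵢ), with n₁ᵢ = aᵢ+bᵢ (exposed), n₀ᵢ = cᵢ+dᵢ (unexposed), nᵢ = n₁ᵢ+n₀ᵢ.
Stratum 1 (Site A): n₁ = 953, n₀ = 1195, n = 2148; a·n₀/n = 881·1195/2148 = 490.1280; c·n₁/n = 613·953/2148 = 271.9688
Stratum 2 (Site B): n₁ = 1750, n₀ = 705, n = 2455; a·n₀/n = 617·705/2455 = 177.1833; c·n₁/n = 44·1750/2455 = 31.3646
RR_MH = (490.1280 + 177.1833) / (271.9688 + 31.3646) = 667.3113 / 303.3334 = 2.19993

2.200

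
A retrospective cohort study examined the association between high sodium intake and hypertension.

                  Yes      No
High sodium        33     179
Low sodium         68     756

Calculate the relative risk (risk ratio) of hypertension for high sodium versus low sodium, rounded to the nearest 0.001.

1.886

Cells: a = 33, b = 179, c = 68, d = 756.
Risk in exposed = 33/212 = 0.15566; risk in unexposed = 68/824 = 0.08252.
RR = 0.15566 / 0.08252 = 1.88624
The risk among the exposed is 1.89 times that among the unexposed.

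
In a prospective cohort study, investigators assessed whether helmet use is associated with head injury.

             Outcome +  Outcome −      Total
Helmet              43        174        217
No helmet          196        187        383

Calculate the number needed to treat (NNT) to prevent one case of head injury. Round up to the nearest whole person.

4

Risk in treated group = 43/217 = 0.19816; risk in control = 196/383 = 0.51175.
Absolute risk reduction = 0.51175 − 0.19816 = 0.31359
NNT = 1 / ARR = 1 / 0.31359 = 3.189 → round up → 4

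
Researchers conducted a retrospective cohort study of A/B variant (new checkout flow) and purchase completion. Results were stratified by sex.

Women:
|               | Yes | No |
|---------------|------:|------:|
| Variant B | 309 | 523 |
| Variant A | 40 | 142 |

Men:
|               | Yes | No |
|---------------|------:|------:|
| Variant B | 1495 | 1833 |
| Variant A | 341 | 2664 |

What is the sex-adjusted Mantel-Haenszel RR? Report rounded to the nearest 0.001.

RR_MH = Σ(aᵢ·n₀ᵢ/nᵢ) / Σ(cᵢ·n₁ᵢ/nᵢ), with n₁ᵢ = aᵢ+bᵢ (exposed), n₀ᵢ = cᵢ+dᵢ (unexposed), nᵢ = n₁ᵢ+n₀ᵢ.
Stratum 1 (Women): n₁ = 832, n₀ = 182, n = 1014; a·n₀/n = 309·182/1014 = 55.4615; c·n₁/n = 40·832/1014 = 32.8205
Stratum 2 (Men): n₁ = 3328, n₀ = 3005, n = 6333; a·n₀/n = 1495·3005/6333 = 709.3755; c·n₁/n = 341·3328/6333 = 179.1960
RR_MH = (55.4615 + 709.3755) / (32.8205 + 179.1960) = 764.8370 / 212.0165 = 3.60744

3.607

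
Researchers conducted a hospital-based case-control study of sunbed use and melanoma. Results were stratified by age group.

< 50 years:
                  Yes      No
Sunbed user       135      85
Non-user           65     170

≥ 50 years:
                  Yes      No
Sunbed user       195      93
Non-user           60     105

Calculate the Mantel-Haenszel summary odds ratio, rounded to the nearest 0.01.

OR_MH = Σ(aᵢdᵢ/nᵢ) / Σ(bᵢcᵢ/nᵢ), where nᵢ is the stratum total.
Stratum 1 (< 50 years): n = 455; a·d/n = 135·170/455 = 50.4396; b·c/n = 85·65/455 = 12.1429
Stratum 2 (≥ 50 years): n = 453; a·d/n = 195·105/453 = 45.1987; b·c/n = 93·60/453 = 12.3179
OR_MH = (50.4396 + 45.1987) / (12.1429 + 12.3179) = 95.6382 / 24.4607 = 3.90987

3.91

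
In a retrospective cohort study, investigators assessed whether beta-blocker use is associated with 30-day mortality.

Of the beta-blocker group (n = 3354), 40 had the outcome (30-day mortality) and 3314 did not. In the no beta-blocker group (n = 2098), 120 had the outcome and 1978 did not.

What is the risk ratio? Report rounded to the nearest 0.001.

From the description: a = 40, b = 3314, c = 120, d = 1978.
Risk in exposed = 40/3354 = 0.01193; risk in unexposed = 120/2098 = 0.05720.
RR = 0.01193 / 0.05720 = 0.20851
The risk is 79% lower among the exposed than among the unexposed.

0.209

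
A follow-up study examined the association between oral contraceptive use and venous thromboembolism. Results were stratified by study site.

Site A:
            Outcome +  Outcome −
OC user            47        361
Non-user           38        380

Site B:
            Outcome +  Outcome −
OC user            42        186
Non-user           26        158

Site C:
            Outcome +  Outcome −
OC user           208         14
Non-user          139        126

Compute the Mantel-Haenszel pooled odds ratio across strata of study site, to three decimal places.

2.831

OR_MH = Σ(aᵢdᵢ/nᵢ) / Σ(bᵢcᵢ/nᵢ), where nᵢ is the stratum total.
Stratum 1 (Site A): n = 826; a·d/n = 47·380/826 = 21.6223; b·c/n = 361·38/826 = 16.6077
Stratum 2 (Site B): n = 412; a·d/n = 42·158/412 = 16.1068; b·c/n = 186·26/412 = 11.7379
Stratum 3 (Site C): n = 487; a·d/n = 208·126/487 = 53.8152; b·c/n = 14·139/487 = 3.9959
OR_MH = (21.6223 + 16.1068 + 53.8152) / (16.6077 + 11.7379 + 3.9959) = 91.5443 / 32.3415 = 2.83055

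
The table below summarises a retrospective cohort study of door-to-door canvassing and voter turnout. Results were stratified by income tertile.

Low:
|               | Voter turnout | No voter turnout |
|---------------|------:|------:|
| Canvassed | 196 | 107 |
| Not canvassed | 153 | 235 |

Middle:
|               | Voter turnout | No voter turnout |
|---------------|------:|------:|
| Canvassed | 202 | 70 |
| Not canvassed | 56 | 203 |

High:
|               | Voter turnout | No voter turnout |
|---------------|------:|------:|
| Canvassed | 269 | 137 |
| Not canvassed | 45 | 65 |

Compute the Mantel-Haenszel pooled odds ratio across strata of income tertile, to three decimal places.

OR_MH = Σ(aᵢdᵢ/nᵢ) / Σ(bᵢcᵢ/nᵢ), where nᵢ is the stratum total.
Stratum 1 (Low): n = 691; a·d/n = 196·235/691 = 66.6570; b·c/n = 107·153/691 = 23.6918
Stratum 2 (Middle): n = 531; a·d/n = 202·203/531 = 77.2241; b·c/n = 70·56/531 = 7.3823
Stratum 3 (High): n = 516; a·d/n = 269·65/516 = 33.8857; b·c/n = 137·45/516 = 11.9477
OR_MH = (66.6570 + 77.2241 + 33.8857) / (23.6918 + 7.3823 + 11.9477) = 177.7668 / 43.0217 = 4.13202

4.132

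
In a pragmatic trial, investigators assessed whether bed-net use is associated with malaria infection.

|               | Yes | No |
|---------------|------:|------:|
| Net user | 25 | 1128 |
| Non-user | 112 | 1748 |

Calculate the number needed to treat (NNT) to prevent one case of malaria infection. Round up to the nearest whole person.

Risk in treated group = 25/1153 = 0.02168; risk in control = 112/1860 = 0.06022.
Absolute risk reduction = 0.06022 − 0.02168 = 0.03853
NNT = 1 / ARR = 1 / 0.03853 = 25.952 → round up → 26

26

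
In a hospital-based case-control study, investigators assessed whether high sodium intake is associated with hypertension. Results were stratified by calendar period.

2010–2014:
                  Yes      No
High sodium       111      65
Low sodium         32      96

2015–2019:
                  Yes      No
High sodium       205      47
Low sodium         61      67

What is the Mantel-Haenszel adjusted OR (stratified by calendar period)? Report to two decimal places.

4.95

OR_MH = Σ(aᵢdᵢ/nᵢ) / Σ(bᵢcᵢ/nᵢ), where nᵢ is the stratum total.
Stratum 1 (2010–2014): n = 304; a·d/n = 111·96/304 = 35.0526; b·c/n = 65·32/304 = 6.8421
Stratum 2 (2015–2019): n = 380; a·d/n = 205·67/380 = 36.1447; b·c/n = 47·61/380 = 7.5447
OR_MH = (35.0526 + 36.1447) / (6.8421 + 7.5447) = 71.1974 / 14.3868 = 4.94878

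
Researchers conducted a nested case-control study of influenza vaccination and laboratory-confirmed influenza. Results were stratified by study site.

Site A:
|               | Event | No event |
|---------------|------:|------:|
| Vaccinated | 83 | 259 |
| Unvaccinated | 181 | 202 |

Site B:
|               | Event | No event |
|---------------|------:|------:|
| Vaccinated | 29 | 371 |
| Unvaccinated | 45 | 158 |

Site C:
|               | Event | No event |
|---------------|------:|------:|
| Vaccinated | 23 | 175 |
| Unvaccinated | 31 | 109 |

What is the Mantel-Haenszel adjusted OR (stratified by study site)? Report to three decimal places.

0.352

OR_MH = Σ(aᵢdᵢ/nᵢ) / Σ(bᵢcᵢ/nᵢ), where nᵢ is the stratum total.
Stratum 1 (Site A): n = 725; a·d/n = 83·202/725 = 23.1255; b·c/n = 259·181/725 = 64.6607
Stratum 2 (Site B): n = 603; a·d/n = 29·158/603 = 7.5987; b·c/n = 371·45/603 = 27.6866
Stratum 3 (Site C): n = 338; a·d/n = 23·109/338 = 7.4172; b·c/n = 175·31/338 = 16.0503
OR_MH = (23.1255 + 7.5987 + 7.4172) / (64.6607 + 27.6866 + 16.0503) = 38.1414 / 108.3976 = 0.35187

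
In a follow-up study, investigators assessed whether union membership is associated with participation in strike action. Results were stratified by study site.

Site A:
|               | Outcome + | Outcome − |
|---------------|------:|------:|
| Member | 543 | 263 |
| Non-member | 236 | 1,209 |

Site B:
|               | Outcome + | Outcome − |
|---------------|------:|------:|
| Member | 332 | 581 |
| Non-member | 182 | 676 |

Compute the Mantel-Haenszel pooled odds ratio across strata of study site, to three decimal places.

OR_MH = Σ(aᵢdᵢ/nᵢ) / Σ(bᵢcᵢ/nᵢ), where nᵢ is the stratum total.
Stratum 1 (Site A): n = 2251; a·d/n = 543·1209/2251 = 291.6424; b·c/n = 263·236/2251 = 27.5735
Stratum 2 (Site B): n = 1771; a·d/n = 332·676/1771 = 126.7261; b·c/n = 581·182/1771 = 59.7075
OR_MH = (291.6424 + 126.7261) / (27.5735 + 59.7075) = 418.3685 / 87.2810 = 4.79335

4.793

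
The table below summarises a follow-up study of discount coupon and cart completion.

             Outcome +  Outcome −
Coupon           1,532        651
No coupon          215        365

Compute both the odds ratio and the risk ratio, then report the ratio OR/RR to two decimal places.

2.11

Cells: a = 1532, b = 651, c = 215, d = 365.
OR = (1532·365)/(651·215) = 559180/139965 = 3.99514
Risk in exposed = 1532/2183 = 0.70179; risk in unexposed = 215/580 = 0.37069; RR = 1.89319
OR/RR = 3.99514 / 1.89319 = 2.11027
The outcome is not rare, so the OR lies further from 1 than the RR.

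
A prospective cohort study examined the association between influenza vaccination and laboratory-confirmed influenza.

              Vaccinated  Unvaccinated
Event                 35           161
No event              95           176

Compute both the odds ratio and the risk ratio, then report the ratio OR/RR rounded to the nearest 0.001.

0.715

Reading the table with exposure as columns: a = 35 (Vaccinated, case), b = 95 (Vaccinated, non-case), c = 161 (Unvaccinated, case), d = 176.
OR = (35·176)/(95·161) = 6160/15295 = 0.40275
Risk in exposed = 35/130 = 0.26923; risk in unexposed = 161/337 = 0.47774; RR = 0.56355
OR/RR = 0.40275 / 0.56355 = 0.71467
The outcome is not rare, so the OR lies further from 1 than the RR.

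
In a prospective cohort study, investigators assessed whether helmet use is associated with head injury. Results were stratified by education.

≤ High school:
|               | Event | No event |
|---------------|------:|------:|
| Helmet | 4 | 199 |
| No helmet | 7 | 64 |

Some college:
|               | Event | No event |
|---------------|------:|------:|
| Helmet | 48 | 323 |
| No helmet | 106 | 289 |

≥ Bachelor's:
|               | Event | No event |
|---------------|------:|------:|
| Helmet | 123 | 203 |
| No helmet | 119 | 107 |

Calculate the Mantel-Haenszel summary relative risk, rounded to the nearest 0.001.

0.601

RR_MH = Σ(aᵢ·n₀ᵢ/nᵢ) / Σ(cᵢ·n₁ᵢ/nᵢ), with n₁ᵢ = aᵢ+bᵢ (exposed), n₀ᵢ = cᵢ+dᵢ (unexposed), nᵢ = n₁ᵢ+n₀ᵢ.
Stratum 1 (≤ High school): n₁ = 203, n₀ = 71, n = 274; a·n₀/n = 4·71/274 = 1.0365; c·n₁/n = 7·203/274 = 5.1861
Stratum 2 (Some college): n₁ = 371, n₀ = 395, n = 766; a·n₀/n = 48·395/766 = 24.7520; c·n₁/n = 106·371/766 = 51.3394
Stratum 3 (≥ Bachelor's): n₁ = 326, n₀ = 226, n = 552; a·n₀/n = 123·226/552 = 50.3587; c·n₁/n = 119·326/552 = 70.2790
RR_MH = (1.0365 + 24.7520 + 50.3587) / (5.1861 + 51.3394 + 70.2790) = 76.1472 / 126.8045 = 0.60051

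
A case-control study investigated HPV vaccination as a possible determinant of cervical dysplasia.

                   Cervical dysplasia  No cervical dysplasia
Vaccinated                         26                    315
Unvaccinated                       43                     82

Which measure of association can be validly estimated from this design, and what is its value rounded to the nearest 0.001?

0.157

Cells: a = 26, b = 315, c = 43, d = 82.
This is a case-control study: participants were sampled on outcome status, so risks in the source population cannot be estimated directly — relative risk is not valid here. The odds ratio is the appropriate measure.
OR = (a·d)/(b·c) = (26 × 82) / (315 × 43) = 2132 / 13545 = 0.15740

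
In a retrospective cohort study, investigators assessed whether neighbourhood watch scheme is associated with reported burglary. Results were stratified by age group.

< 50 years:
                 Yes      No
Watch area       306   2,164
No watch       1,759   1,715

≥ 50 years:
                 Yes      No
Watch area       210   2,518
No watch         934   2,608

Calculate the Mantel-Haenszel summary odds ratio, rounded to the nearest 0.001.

0.173

OR_MH = Σ(aᵢdᵢ/nᵢ) / Σ(bᵢcᵢ/nᵢ), where nᵢ is the stratum total.
Stratum 1 (< 50 years): n = 5944; a·d/n = 306·1715/5944 = 88.2890; b·c/n = 2164·1759/5944 = 640.3896
Stratum 2 (≥ 50 years): n = 6270; a·d/n = 210·2608/6270 = 87.3493; b·c/n = 2518·934/6270 = 375.0896
OR_MH = (88.2890 + 87.3493) / (640.3896 + 375.0896) = 175.6383 / 1015.4793 = 0.17296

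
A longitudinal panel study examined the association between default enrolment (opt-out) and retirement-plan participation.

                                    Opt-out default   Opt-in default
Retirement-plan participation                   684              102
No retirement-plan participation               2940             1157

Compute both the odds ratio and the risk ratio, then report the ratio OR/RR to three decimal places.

Reading the table with exposure as columns: a = 684 (Opt-out default, case), b = 2940 (Opt-out default, non-case), c = 102 (Opt-in default, case), d = 1157.
OR = (684·1157)/(2940·102) = 791388/299880 = 2.63902
Risk in exposed = 684/3624 = 0.18874; risk in unexposed = 102/1259 = 0.08102; RR = 2.32966
OR/RR = 2.63902 / 2.32966 = 1.13279
The outcome is not rare, so the OR lies further from 1 than the RR.

1.133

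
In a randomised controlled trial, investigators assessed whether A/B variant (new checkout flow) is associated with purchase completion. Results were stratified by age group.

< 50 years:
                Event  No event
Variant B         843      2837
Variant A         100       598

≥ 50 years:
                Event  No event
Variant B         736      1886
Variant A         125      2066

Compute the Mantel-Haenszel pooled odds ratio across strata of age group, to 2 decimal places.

3.79

OR_MH = Σ(aᵢdᵢ/nᵢ) / Σ(bᵢcᵢ/nᵢ), where nᵢ is the stratum total.
Stratum 1 (< 50 years): n = 4378; a·d/n = 843·598/4378 = 115.1471; b·c/n = 2837·100/4378 = 64.8013
Stratum 2 (≥ 50 years): n = 4813; a·d/n = 736·2066/4813 = 315.9310; b·c/n = 1886·125/4813 = 48.9819
OR_MH = (115.1471 + 315.9310) / (64.8013 + 48.9819) = 431.0781 / 113.7832 = 3.78859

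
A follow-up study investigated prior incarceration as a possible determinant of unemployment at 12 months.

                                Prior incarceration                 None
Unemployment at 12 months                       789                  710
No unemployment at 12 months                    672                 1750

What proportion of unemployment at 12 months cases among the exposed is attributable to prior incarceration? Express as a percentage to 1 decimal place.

46.6

Reading the table with exposure as columns: a = 789 (Prior incarceration, case), b = 672 (Prior incarceration, non-case), c = 710 (None, case), d = 1750.
Risk in exposed = 789/1461 = 0.54004; risk in unexposed = 710/2460 = 0.28862.
RR = 0.54004/0.28862 = 1.87113
AR% = (RR − 1)/RR × 100 = (1.87113 − 1)/1.87113 × 100 = 46.5563%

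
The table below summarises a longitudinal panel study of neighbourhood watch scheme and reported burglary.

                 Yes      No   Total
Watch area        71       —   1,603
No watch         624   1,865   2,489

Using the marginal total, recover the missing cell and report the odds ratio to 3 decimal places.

The missing cell is in the exposed row: 1603 − 71 = 1532.
So a = 71, b = 1532, c = 624, d = 1865.
OR = (a·d)/(b·c) = (71 × 1865) / (1532 × 624) = 132415 / 955968 = 0.13851

0.139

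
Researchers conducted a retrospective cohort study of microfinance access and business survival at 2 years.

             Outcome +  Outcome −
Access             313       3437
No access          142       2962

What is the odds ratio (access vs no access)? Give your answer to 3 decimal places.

1.900

Cells: a = 313, b = 3437, c = 142, d = 2962.
OR = (a·d)/(b·c) = (313 × 2962) / (3437 × 142) = 927106 / 488054 = 1.89960
The odds of business survival at 2 years are about 1.90 times as high in the access group.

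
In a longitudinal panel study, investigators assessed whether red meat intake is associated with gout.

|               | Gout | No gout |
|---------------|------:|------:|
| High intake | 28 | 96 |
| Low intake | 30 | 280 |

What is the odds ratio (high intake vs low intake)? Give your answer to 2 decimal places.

2.72

Cells: a = 28, b = 96, c = 30, d = 280.
OR = (a·d)/(b·c) = (28 × 280) / (96 × 30) = 7840 / 2880 = 2.72222
The odds of gout are about 2.72 times as high in the high intake group.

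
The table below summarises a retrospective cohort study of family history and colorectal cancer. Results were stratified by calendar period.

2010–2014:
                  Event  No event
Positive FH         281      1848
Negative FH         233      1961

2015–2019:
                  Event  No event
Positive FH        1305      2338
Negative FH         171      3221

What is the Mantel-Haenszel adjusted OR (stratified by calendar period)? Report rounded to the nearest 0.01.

OR_MH = Σ(aᵢdᵢ/nᵢ) / Σ(bᵢcᵢ/nᵢ), where nᵢ is the stratum total.
Stratum 1 (2010–2014): n = 4323; a·d/n = 281·1961/4323 = 127.4673; b·c/n = 1848·233/4323 = 99.6031
Stratum 2 (2015–2019): n = 7035; a·d/n = 1305·3221/7035 = 597.4989; b·c/n = 2338·171/7035 = 56.8299
OR_MH = (127.4673 + 597.4989) / (99.6031 + 56.8299) = 724.9662 / 156.4329 = 4.63436

4.63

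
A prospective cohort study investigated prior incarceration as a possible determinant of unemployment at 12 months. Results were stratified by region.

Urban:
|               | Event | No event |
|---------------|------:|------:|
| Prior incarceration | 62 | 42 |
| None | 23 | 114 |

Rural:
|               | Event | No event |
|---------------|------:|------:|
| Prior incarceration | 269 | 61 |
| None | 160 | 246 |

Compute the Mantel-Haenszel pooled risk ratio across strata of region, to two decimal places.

RR_MH = Σ(aᵢ·n₀ᵢ/nᵢ) / Σ(cᵢ·n₁ᵢ/nᵢ), with n₁ᵢ = aᵢ+bᵢ (exposed), n₀ᵢ = cᵢ+dᵢ (unexposed), nᵢ = n₁ᵢ+n₀ᵢ.
Stratum 1 (Urban): n₁ = 104, n₀ = 137, n = 241; a·n₀/n = 62·137/241 = 35.2448; c·n₁/n = 23·104/241 = 9.9253
Stratum 2 (Rural): n₁ = 330, n₀ = 406, n = 736; a·n₀/n = 269·406/736 = 148.3886; c·n₁/n = 160·330/736 = 71.7391
RR_MH = (35.2448 + 148.3886) / (9.9253 + 71.7391) = 183.6334 / 81.6644 = 2.24863

2.25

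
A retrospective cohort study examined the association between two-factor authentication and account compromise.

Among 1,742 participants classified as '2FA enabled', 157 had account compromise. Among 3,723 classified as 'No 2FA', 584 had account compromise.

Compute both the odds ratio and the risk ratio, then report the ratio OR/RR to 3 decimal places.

0.927

From the description: a = 157, b = 1585, c = 584, d = 3139.
OR = (157·3139)/(1585·584) = 492823/925640 = 0.53241
Risk in exposed = 157/1742 = 0.09013; risk in unexposed = 584/3723 = 0.15686; RR = 0.57456
OR/RR = 0.53241 / 0.57456 = 0.92665
The outcome is not rare, so the OR lies further from 1 than the RR.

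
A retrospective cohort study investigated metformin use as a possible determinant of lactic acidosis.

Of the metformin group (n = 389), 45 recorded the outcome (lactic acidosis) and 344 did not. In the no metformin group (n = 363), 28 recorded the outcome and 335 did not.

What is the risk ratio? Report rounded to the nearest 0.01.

1.50

From the description: a = 45, b = 344, c = 28, d = 335.
Risk in exposed = 45/389 = 0.11568; risk in unexposed = 28/363 = 0.07713.
RR = 0.11568 / 0.07713 = 1.49972
The risk among the exposed is 1.50 times that among the unexposed.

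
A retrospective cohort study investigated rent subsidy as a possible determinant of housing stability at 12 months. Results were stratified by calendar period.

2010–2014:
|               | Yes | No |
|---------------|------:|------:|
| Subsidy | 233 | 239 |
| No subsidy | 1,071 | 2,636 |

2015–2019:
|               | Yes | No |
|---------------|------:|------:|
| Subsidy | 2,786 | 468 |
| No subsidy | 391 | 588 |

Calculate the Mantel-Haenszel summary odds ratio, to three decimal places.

OR_MH = Σ(aᵢdᵢ/nᵢ) / Σ(bᵢcᵢ/nᵢ), where nᵢ is the stratum total.
Stratum 1 (2010–2014): n = 4179; a·d/n = 233·2636/4179 = 146.9701; b·c/n = 239·1071/4179 = 61.2513
Stratum 2 (2015–2019): n = 4233; a·d/n = 2786·588/4233 = 386.9993; b·c/n = 468·391/4233 = 43.2289
OR_MH = (146.9701 + 386.9993) / (61.2513 + 43.2289) = 533.9694 / 104.4802 = 5.11072

5.111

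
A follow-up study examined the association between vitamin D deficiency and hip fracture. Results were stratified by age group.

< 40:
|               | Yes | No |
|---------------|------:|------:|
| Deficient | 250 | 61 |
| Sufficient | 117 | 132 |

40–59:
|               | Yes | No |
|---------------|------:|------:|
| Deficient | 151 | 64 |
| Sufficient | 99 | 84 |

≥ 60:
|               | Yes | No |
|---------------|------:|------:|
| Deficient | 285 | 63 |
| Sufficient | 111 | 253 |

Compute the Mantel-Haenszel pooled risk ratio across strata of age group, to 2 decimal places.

1.89

RR_MH = Σ(aᵢ·n₀ᵢ/nᵢ) / Σ(cᵢ·n₁ᵢ/nᵢ), with n₁ᵢ = aᵢ+bᵢ (exposed), n₀ᵢ = cᵢ+dᵢ (unexposed), nᵢ = n₁ᵢ+n₀ᵢ.
Stratum 1 (< 40): n₁ = 311, n₀ = 249, n = 560; a·n₀/n = 250·249/560 = 111.1607; c·n₁/n = 117·311/560 = 64.9768
Stratum 2 (40–59): n₁ = 215, n₀ = 183, n = 398; a·n₀/n = 151·183/398 = 69.4296; c·n₁/n = 99·215/398 = 53.4799
Stratum 3 (≥ 60): n₁ = 348, n₀ = 364, n = 712; a·n₀/n = 285·364/712 = 145.7022; c·n₁/n = 111·348/712 = 54.2528
RR_MH = (111.1607 + 69.4296 + 145.7022) / (64.9768 + 53.4799 + 54.2528) = 326.2926 / 172.7095 = 1.88926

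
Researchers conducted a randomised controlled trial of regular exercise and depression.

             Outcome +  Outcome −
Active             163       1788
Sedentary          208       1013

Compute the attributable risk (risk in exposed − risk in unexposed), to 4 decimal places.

-0.0868

Cells: a = 163, b = 1788, c = 208, d = 1013.
Risk in exposed = 163/1951 = 0.083547; risk in unexposed = 208/1221 = 0.170352.
Risk difference = 0.083547 − 0.170352 = -0.086805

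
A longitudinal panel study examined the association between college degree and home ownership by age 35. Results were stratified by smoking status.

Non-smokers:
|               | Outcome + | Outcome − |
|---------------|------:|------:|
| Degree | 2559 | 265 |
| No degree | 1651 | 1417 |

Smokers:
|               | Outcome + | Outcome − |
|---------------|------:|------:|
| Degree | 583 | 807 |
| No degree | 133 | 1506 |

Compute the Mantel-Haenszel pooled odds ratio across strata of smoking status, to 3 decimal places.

OR_MH = Σ(aᵢdᵢ/nᵢ) / Σ(bᵢcᵢ/nᵢ), where nᵢ is the stratum total.
Stratum 1 (Non-smokers): n = 5892; a·d/n = 2559·1417/5892 = 615.4282; b·c/n = 265·1651/5892 = 74.2558
Stratum 2 (Smokers): n = 3029; a·d/n = 583·1506/3029 = 289.8640; b·c/n = 807·133/3029 = 35.4345
OR_MH = (615.4282 + 289.8640) / (74.2558 + 35.4345) = 905.2922 / 109.6902 = 8.25317

8.253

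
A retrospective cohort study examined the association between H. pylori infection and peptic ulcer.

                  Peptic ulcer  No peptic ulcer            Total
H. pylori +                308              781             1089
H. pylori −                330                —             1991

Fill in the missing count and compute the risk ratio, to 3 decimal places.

The missing cell is in the unexposed row: 1991 − 330 = 1661.
So a = 308, b = 781, c = 330, d = 1661.
RR = [a/(a+b)] / [c/(c+d)] = (308/1089) / (330/1991) = 0.28283/0.16575 = 1.70640

1.706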